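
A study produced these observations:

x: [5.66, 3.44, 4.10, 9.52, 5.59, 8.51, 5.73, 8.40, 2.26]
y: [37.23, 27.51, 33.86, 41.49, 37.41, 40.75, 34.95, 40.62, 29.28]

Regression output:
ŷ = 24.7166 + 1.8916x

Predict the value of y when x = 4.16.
ŷ = 32.5857

To predict y for x = 4.16, substitute into the regression equation:

ŷ = 24.7166 + 1.8916 × 4.16
ŷ = 24.7166 + 7.8691
ŷ = 32.5857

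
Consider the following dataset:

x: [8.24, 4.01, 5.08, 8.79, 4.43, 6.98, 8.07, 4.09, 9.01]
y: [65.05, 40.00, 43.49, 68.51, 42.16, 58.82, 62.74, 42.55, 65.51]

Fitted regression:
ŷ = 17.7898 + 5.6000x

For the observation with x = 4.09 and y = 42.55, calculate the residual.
Residual = 1.8562

The residual is the difference between the actual value and the predicted value:

Residual = y - ŷ

Step 1: Calculate predicted value
ŷ = 17.7898 + 5.6000 × 4.09
ŷ = 40.6938

Step 2: Calculate residual
Residual = 42.55 - 40.6938
Residual = 1.8562

Sign check: y > ŷ, so the point is above the line and the fit underestimates here.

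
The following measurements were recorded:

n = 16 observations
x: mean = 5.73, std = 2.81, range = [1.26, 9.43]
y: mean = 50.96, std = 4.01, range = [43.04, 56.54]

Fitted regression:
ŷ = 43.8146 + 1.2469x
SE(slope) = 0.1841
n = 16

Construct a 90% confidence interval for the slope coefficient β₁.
The 90% CI for β₁ is (0.9226, 1.5712)

Confidence interval for the slope:

The 90% CI for β₁ is: β̂₁ ± t*(α/2, n-2) × SE(β̂₁)

Step 1: Find critical t-value
- Confidence level = 0.9
- Degrees of freedom = n - 2 = 16 - 2 = 14
- t*(α/2, 14) = 1.7613

Step 2: Calculate margin of error
Margin = 1.7613 × 0.1841 = 0.3243

Step 3: Construct interval
CI = 1.2469 ± 0.3243
CI = (0.9226, 1.5712)

Interpretation: each one-unit increase in x is associated with a change in mean y of between 0.9226 and 1.5712, with 90% confidence.
Both endpoints are positive, so the data support a genuinely positive slope at this confidence level.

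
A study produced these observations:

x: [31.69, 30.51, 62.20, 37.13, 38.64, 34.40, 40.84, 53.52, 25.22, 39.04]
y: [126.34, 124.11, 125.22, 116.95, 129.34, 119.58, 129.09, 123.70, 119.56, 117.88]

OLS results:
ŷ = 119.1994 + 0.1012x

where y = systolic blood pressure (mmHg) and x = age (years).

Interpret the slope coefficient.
On average, blood pressure is about 0.1012 mmHg higher for every extra year of age.

β₁ = 0.1012 is the change in predicted blood pressure (mmHg) per additional year of age.

Interpretation:
- Age up by 1 year → predicted blood pressure increases by 0.1012 mmHg
- This is a linear approximation: the same per-unit change is assumed across the whole observed x range

(β₀ = 119.1994 is the fitted value at x = 0 and is not part of the slope interpretation.)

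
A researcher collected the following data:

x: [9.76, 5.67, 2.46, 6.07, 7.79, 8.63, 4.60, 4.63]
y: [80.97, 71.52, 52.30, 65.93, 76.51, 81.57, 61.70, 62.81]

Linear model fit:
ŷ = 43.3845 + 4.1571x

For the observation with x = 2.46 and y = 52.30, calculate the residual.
Residual = -1.3110

The residual is the difference between the actual value and the predicted value:

Residual = y - ŷ

Step 1: Calculate predicted value
ŷ = 43.3845 + 4.1571 × 2.46
ŷ = 53.6110

Step 2: Calculate residual
Residual = 52.30 - 53.6110
Residual = -1.3110

Interpretation: the model overestimates the actual value by 1.3110 at this point (negative residual → observation lies below the fitted line).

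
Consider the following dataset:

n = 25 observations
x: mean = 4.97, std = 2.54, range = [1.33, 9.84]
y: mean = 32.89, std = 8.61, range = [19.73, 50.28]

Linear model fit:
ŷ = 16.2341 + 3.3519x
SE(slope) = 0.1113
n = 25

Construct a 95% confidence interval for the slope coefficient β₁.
The 95% CI for β₁ is (3.1217, 3.5821)

Confidence interval for the slope:

The 95% CI for β₁ is: β̂₁ ± t*(α/2, n-2) × SE(β̂₁)

Step 1: Find critical t-value
- Confidence level = 0.95
- Degrees of freedom = n - 2 = 25 - 2 = 23
- t*(α/2, 23) = 2.0687

Step 2: Calculate margin of error
Margin = 2.0687 × 0.1113 = 0.2302

Step 3: Construct interval
CI = 3.3519 ± 0.2302
CI = (3.1217, 3.5821)

Interpretation: each one-unit increase in x is associated with a change in mean y of between 3.1217 and 3.5821, with 95% confidence.
Since 0 is outside the interval, a two-sided test at α = 0.05 would reject H₀: β₁ = 0.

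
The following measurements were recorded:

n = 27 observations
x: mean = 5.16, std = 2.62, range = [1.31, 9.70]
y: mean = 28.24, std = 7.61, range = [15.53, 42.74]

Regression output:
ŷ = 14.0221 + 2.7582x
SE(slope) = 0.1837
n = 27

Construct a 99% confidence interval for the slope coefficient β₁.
The 99% CI for β₁ is (2.2462, 3.2702)

Confidence interval for the slope:

The 99% CI for β₁ is: β̂₁ ± t*(α/2, n-2) × SE(β̂₁)

Step 1: Find critical t-value
- Confidence level = 0.99
- Degrees of freedom = n - 2 = 27 - 2 = 25
- t*(α/2, 25) = 2.7874

Step 2: Calculate margin of error
Margin = 2.7874 × 0.1837 = 0.5120

Step 3: Construct interval
CI = 2.7582 ± 0.5120
CI = (2.2462, 3.2702)

Interpretation: intervals built this way capture the true β₁ in 99% of repeated samples; here the plausible range for the per-unit effect of x on y is 2.2462 to 3.2702.
The interval does not include 0, suggesting a significant linear relationship.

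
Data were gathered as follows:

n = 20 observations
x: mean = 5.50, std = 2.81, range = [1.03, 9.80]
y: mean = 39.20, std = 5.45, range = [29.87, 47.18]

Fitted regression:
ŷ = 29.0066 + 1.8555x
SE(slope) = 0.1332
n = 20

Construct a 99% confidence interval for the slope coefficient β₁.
The 99% CI for β₁ is (1.4721, 2.2389)

Confidence interval for the slope:

The 99% CI for β₁ is: β̂₁ ± t*(α/2, n-2) × SE(β̂₁)

Step 1: Find critical t-value
- Confidence level = 0.99
- Degrees of freedom = n - 2 = 20 - 2 = 18
- t*(α/2, 18) = 2.8784

Step 2: Calculate margin of error
Margin = 2.8784 × 0.1332 = 0.3834

Step 3: Construct interval
CI = 1.8555 ± 0.3834
CI = (1.4721, 2.2389)

Interpretation: intervals built this way capture the true β₁ in 99% of repeated samples; here the plausible range for the per-unit effect of x on y is 1.4721 to 2.2389.
Both endpoints are positive, so the data support a genuinely positive slope at this confidence level.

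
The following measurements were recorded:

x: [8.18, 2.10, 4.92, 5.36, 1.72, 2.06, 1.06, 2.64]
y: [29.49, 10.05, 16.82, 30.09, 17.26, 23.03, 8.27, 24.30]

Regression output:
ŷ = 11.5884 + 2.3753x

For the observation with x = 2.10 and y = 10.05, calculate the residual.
Residual = -6.5265

The residual is the difference between the actual value and the predicted value:

Residual = y - ŷ

Step 1: Calculate predicted value
ŷ = 11.5884 + 2.3753 × 2.10
ŷ = 16.5765

Step 2: Calculate residual
Residual = 10.05 - 16.5765
Residual = -6.5265

Sign check: y < ŷ, so the point is below the line and the fit overestimates here.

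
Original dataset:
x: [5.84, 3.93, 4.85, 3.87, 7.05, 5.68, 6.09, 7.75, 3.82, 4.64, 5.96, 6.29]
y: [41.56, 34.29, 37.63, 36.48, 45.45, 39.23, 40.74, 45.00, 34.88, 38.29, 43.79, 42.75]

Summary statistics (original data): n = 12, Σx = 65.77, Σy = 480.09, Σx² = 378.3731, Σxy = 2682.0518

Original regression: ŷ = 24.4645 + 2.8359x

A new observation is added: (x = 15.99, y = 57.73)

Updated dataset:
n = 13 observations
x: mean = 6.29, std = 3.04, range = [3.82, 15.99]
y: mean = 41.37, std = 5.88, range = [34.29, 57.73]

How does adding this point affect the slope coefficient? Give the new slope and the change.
Adding the point moves β₁ from 2.8359 to 1.8581, i.e. it decreases by 0.9778 (-34.5%).

The new point has HIGH LEVERAGE: x = 15.99 is far from the original mean x̄ = 65.77/12 ≈ 5.48 (original range [3.82, 7.75]).

Step 1: Update the sums with the new point (n goes from 12 to 13)
Σx  = 65.77 + 15.99 = 81.76
Σy  = 480.09 + 57.73 = 537.82
Σx² = 378.3731 + 15.99² = 378.3731 + 255.6801 = 634.0532
Σxy = 2682.0518 + 15.99×57.73 = 2682.0518 + 923.1027 = 3605.1545

Step 2: Recompute the slope with b₁ = (nΣxy − ΣxΣy) / (nΣx² − (Σx)²)
Numerator   = 13×3605.1545 − 81.76×537.82 = 46867.0085 − 43972.1632 = 2894.8453
Denominator = 13×634.0532 − 81.76² = 8242.6916 − 6684.6976 = 1557.9940
b₁(new) = 2894.8453 / 1557.9940 = 1.8581

(Same formula on the original sums: (12×2682.0518 − 65.77×480.09) / (12×378.3731 − 65.77²) = 609.1023 / 214.7843 = 2.8359, matching the given fit.)

Step 3: Change in slope
Δβ₁ = 1.8581 − 2.8359 = -0.9778
Relative change = -0.9778 / 2.8359 × 100% = -34.5%
→ the slope decreases when the point is added.

A high-leverage point only changes the slope if it is off the original line; here y = 57.73 is below the original trend, so the slope decreases.
In practice: investigate whether it comes from the same population as the rest of the sample; check such a point for data-entry or measurement error.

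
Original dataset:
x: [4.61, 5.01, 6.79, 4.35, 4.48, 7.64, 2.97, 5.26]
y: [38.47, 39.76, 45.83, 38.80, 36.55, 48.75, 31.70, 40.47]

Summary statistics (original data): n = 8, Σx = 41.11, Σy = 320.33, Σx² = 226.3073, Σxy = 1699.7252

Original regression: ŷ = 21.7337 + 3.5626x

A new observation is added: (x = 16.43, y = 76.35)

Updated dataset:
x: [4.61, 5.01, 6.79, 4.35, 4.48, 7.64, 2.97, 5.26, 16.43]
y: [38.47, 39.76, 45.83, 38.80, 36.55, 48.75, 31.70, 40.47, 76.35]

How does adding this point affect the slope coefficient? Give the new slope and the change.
New slope β₁ = 3.2563 versus 3.5626 before: a change of -0.3063 (-8.6%).

x = 16.43 lies well outside the original x-range [2.97, 7.64] (x̄ ≈ 5.14), so this observation has high leverage and can move the slope substantially.

Step 1: Update the sums with the new point (n goes from 8 to 9)
Σx  = 41.11 + 16.43 = 57.54
Σy  = 320.33 + 76.35 = 396.68
Σx² = 226.3073 + 16.43² = 226.3073 + 269.9449 = 496.2522
Σxy = 1699.7252 + 16.43×76.35 = 1699.7252 + 1254.4305 = 2954.1557

Step 2: Recompute the slope with b₁ = (nΣxy − ΣxΣy) / (nΣx² − (Σx)²)
Numerator   = 9×2954.1557 − 57.54×396.68 = 26587.4013 − 22824.9672 = 3762.4341
Denominator = 9×496.2522 − 57.54² = 4466.2698 − 3310.8516 = 1155.4182
b₁(new) = 3762.4341 / 1155.4182 = 3.2563

(Same formula on the original sums: (8×1699.7252 − 41.11×320.33) / (8×226.3073 − 41.11²) = 429.0353 / 120.4263 = 3.5626, matching the given fit.)

Step 3: Change in slope
Δβ₁ = 3.2563 − 3.5626 = -0.3063
Relative change = -0.3063 / 3.5626 × 100% = -8.6%
→ the slope decreases when the point is added.

Because the point sits below the extension of the original line at a high-leverage x, it tilts the fit down.
In practice: investigate whether it comes from the same population as the rest of the sample; refit with and without it and report both if conclusions differ.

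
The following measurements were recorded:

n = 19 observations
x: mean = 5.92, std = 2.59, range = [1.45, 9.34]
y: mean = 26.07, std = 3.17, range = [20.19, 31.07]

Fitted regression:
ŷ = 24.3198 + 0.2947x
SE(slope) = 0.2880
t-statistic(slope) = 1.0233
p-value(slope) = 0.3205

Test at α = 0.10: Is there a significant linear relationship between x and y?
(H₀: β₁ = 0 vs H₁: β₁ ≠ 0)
Since p-value = 0.3205 ≥ α = 0.10, fail to reject H₀ — the slope is not significantly different from 0.

Hypothesis test for the slope coefficient:

H₀: β₁ = 0 (no linear relationship)
H₁: β₁ ≠ 0 (linear relationship exists)

Test statistic: t = β̂₁ / SE(β̂₁) = 0.2947 / 0.2880 = 1.0233

The p-value (0.3205) is the probability, under H₀, of a t-statistic at least as extreme as |t| = 1.0233 (two-sided, df = n − 2 = 17).

Decision rule: reject H₀ if p-value < α.
p-value = 0.3205 ≥ α = 0.10 → fail to reject H₀.

Conclusion: the linear association between x and y is not significant at the 10% level.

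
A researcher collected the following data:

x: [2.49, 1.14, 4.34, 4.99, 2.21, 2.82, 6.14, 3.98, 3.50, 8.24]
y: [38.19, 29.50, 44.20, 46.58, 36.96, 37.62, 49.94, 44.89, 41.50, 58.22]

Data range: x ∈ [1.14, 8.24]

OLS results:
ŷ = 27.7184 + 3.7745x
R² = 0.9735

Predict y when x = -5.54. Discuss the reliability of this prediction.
ŷ = 6.8077, but this is extrapolation (below the data range [1.14, 8.24]) and may be unreliable.

Prediction calculation:
ŷ = 27.7184 + 3.7745 × (-5.54)
ŷ = 6.8077

Reliability:
- Data range: x ∈ [1.14, 8.24]
- Prediction point: x = -5.54 is 6.68 units below the observed range → this is EXTRAPOLATION, not interpolation

Why that matters here:
- There are no observations near this x to validate the fitted line there
- The standard error of prediction grows with (x − x̄)², and x = -5.54 is far from x̄ = 3.99
- Real relationships often flatten, saturate, or turn nonlinear at extremes

Report the number if required, but flag clearly that it is an extrapolation.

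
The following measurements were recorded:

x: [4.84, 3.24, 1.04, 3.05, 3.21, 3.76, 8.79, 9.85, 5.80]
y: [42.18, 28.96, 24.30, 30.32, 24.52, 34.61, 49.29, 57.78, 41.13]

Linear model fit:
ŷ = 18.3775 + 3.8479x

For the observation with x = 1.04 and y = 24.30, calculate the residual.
Residual = 1.9207

The residual is the difference between the actual value and the predicted value:

Residual = y - ŷ

Step 1: Calculate predicted value
ŷ = 18.3775 + 3.8479 × 1.04
ŷ = 22.3793

Step 2: Calculate residual
Residual = 24.30 - 22.3793
Residual = 1.9207

The residual is positive, so the observed y = 24.30 sits above the regression line (the line underestimates it by 1.9207).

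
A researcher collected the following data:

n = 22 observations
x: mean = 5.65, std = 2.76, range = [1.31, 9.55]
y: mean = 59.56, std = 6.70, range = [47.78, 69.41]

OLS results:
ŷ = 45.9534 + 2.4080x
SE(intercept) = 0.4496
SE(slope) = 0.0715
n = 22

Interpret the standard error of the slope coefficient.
SE(β̂₁) = 0.0715 is the estimated standard deviation of the slope estimate across repeated samples; relative to β̂₁ = 2.4080 that is 3.0%, a precise estimate.

SE(β̂₁) = 0.0715 says: if we drew many samples of n = 22 from the same population and refit each time, the fitted slopes would scatter with a standard deviation of roughly 0.0715 around the true β₁.

Relative precision:
- SE / |β̂₁| = 0.0715 / 2.4080 = 3.0%
- Rule of thumb (under 20%: precise; 20% to under 50%: moderately precise; 50% or more: imprecise) → precise

Link to interval estimation: a confidence interval for β₁ is β̂₁ ± t* × 0.0715, so SE sets the half-width per unit of t*.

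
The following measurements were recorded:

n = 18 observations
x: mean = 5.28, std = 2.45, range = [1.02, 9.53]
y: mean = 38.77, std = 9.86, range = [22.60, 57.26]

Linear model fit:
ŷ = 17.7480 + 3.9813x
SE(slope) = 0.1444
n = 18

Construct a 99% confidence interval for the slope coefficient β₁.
The 99% CI for β₁ is (3.5595, 4.4031)

Confidence interval for the slope:

The 99% CI for β₁ is: β̂₁ ± t*(α/2, n-2) × SE(β̂₁)

Step 1: Find critical t-value
- Confidence level = 0.99
- Degrees of freedom = n - 2 = 18 - 2 = 16
- t*(α/2, 16) = 2.9208

Step 2: Calculate margin of error
Margin = 2.9208 × 0.1444 = 0.4218

Step 3: Construct interval
CI = 3.9813 ± 0.4218
CI = (3.5595, 4.4031)

Interpretation: intervals built this way capture the true β₁ in 99% of repeated samples; here the plausible range for the per-unit effect of x on y is 3.5595 to 4.4031.
Both endpoints are positive, so the data support a genuinely positive slope at this confidence level.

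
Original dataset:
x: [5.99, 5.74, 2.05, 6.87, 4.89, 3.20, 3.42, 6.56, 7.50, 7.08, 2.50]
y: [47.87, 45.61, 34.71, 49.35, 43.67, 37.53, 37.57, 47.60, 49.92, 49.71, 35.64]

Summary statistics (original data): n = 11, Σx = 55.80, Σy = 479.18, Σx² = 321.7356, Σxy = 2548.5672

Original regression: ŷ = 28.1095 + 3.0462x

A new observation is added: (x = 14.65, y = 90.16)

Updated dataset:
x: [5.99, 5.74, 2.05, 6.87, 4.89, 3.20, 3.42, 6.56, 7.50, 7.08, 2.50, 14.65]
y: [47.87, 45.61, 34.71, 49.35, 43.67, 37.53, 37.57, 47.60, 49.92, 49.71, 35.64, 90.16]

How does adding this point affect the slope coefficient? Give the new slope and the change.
New slope β₁ = 4.2923 versus 3.0462 before: a change of +1.2461 (+40.9%).

x = 14.65 lies well outside the original x-range [2.05, 7.50] (x̄ ≈ 5.07), so this observation has high leverage and can move the slope substantially.

Step 1: Update the sums with the new point (n goes from 11 to 12)
Σx  = 55.80 + 14.65 = 70.45
Σy  = 479.18 + 90.16 = 569.34
Σx² = 321.7356 + 14.65² = 321.7356 + 214.6225 = 536.3581
Σxy = 2548.5672 + 14.65×90.16 = 2548.5672 + 1320.8440 = 3869.4112

Step 2: Recompute the slope with b₁ = (nΣxy − ΣxΣy) / (nΣx² − (Σx)²)
Numerator   = 12×3869.4112 − 70.45×569.34 = 46432.9344 − 40110.0030 = 6322.9314
Denominator = 12×536.3581 − 70.45² = 6436.2972 − 4963.2025 = 1473.0947
b₁(new) = 6322.9314 / 1473.0947 = 4.2923

(Same formula on the original sums: (11×2548.5672 − 55.80×479.18) / (11×321.7356 − 55.80²) = 1295.9952 / 425.4516 = 3.0462, matching the given fit.)

Step 3: Change in slope
Δβ₁ = 4.2923 − 3.0462 = +1.2461
Relative change = +1.2461 / 3.0462 × 100% = +40.9%
→ the slope increases when the point is added.

A high-leverage point only changes the slope if it is off the original line; here y = 90.16 is above the original trend, so the slope increases.
In practice: examine leverage (hᵢ) and Cook's distance rather than deleting it automatically.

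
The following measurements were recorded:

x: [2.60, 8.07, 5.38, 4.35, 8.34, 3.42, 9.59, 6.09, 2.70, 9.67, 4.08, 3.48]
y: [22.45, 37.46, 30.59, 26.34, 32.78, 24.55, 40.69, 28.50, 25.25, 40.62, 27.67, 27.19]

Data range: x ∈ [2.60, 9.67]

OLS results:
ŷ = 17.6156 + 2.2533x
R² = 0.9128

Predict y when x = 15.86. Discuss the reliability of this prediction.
ŷ = 53.3529, but this is extrapolation (above the data range [2.60, 9.67]) and may be unreliable.

Prediction calculation:
ŷ = 17.6156 + 2.2533 × 15.86
ŷ = 53.3529

Reliability:
- Data range: x ∈ [2.60, 9.67]
- Prediction point: x = 15.86 is 6.19 units above the observed range → this is EXTRAPOLATION, not interpolation

Why that matters here:
- The linear relationship may not hold outside the observed range
- R² describes fit only over the sampled x values; it says nothing about behaviour beyond them
- There are no observations near this x to validate the fitted line there

The R² = 0.9128 only validates the fit within [2.60, 9.67]; treat ŷ = 53.3529 with caution.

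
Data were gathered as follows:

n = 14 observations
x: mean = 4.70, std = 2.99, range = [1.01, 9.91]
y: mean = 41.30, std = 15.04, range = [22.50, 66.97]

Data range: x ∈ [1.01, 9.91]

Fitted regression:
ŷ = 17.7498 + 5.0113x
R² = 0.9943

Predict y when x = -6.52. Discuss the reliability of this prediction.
The equation gives ŷ = -14.9239; however x = -6.52 is 7.53 units below the observed range, so this extrapolated value should not be trusted.

Prediction calculation:
ŷ = 17.7498 + 5.0113 × (-6.52)
ŷ = -14.9239

Reliability:
- Data range: x ∈ [1.01, 9.91]
- Prediction point: x = -6.52 is 7.53 units below the observed range → this is EXTRAPOLATION, not interpolation

Why that matters here:
- R² describes fit only over the sampled x values; it says nothing about behaviour beyond them
- The standard error of prediction grows with (x − x̄)², and x = -6.52 is far from x̄ = 4.70
- The linear relationship may not hold outside the observed range

Report the number if required, but flag clearly that it is an extrapolation.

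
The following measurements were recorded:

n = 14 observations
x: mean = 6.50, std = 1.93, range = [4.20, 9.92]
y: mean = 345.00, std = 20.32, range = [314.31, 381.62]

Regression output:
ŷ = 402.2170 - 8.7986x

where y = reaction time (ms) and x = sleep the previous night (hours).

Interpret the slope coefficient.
On average, reaction time is about 8.7986 ms lower for every extra hour of sleep.

β₁ = -8.7986 is the change in predicted reaction time (ms) per additional hour of sleep.

Interpretation:
- Sleep up by 1 hour → predicted reaction time decreases by 8.7986 ms
- The effect is assumed constant over the observed range of x (linearity)

(β₀ = 402.2170 is the fitted value at x = 0 and is not part of the slope interpretation.)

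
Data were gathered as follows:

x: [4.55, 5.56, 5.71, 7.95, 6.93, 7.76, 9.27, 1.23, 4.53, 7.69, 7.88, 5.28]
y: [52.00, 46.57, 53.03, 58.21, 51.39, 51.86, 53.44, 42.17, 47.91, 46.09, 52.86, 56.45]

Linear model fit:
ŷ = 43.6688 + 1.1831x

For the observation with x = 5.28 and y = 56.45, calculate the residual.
Residual = 6.5344

The residual is the difference between the actual value and the predicted value:

Residual = y - ŷ

Step 1: Calculate predicted value
ŷ = 43.6688 + 1.1831 × 5.28
ŷ = 49.9156

Step 2: Calculate residual
Residual = 56.45 - 49.9156
Residual = 6.5344

Interpretation: the model underestimates the actual value by 6.5344 at this point (positive residual → observation lies above the fitted line).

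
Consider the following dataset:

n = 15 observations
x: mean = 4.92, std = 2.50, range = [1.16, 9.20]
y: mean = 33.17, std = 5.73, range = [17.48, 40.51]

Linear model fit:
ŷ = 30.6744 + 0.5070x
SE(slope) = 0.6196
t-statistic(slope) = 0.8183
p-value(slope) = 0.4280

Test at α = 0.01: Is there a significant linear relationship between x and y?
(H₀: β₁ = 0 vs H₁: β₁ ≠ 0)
Fail to reject H₀: p-value = 0.4280 ≥ α = 0.01. The linear relationship is not significant at the 1% level.

Hypothesis test for the slope coefficient:

H₀: β₁ = 0 (no linear relationship)
H₁: β₁ ≠ 0 (linear relationship exists)

Test statistic: t = β̂₁ / SE(β̂₁) = 0.5070 / 0.6196 = 0.8183

p = 0.4280: how often a slope estimate this far from 0 (in SE units) would arise by chance if β₁ were truly 0.

Decision rule: reject H₀ if p-value < α.
p-value = 0.4280 ≥ α = 0.01 → fail to reject H₀.

At α = 0.01 the data do not provide convincing evidence of a nonzero slope.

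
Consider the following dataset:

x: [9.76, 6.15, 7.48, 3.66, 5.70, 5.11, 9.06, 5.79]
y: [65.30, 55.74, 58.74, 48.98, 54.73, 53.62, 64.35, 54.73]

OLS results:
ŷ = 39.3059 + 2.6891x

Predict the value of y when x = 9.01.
ŷ = 63.5347

x = 9.01 lies inside the observed range [3.66, 9.76], so the fitted equation applies directly:

ŷ = 39.3059 + 2.6891 × 9.01
ŷ = 39.3059 + 24.2288
ŷ = 63.5347

This is the fitted mean response at that x — an individual observation would come with a wider prediction interval.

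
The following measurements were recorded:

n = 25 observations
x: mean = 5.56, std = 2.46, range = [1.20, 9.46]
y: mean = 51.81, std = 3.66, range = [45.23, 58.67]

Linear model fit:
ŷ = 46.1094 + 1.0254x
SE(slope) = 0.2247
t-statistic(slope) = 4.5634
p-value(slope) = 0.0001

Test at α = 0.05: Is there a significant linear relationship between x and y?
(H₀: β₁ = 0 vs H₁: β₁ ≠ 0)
p-value = 0.0001 < α = 0.05, so we reject H₀. The relationship is significant.

Hypothesis test for the slope coefficient:

H₀: β₁ = 0 (no linear relationship)
H₁: β₁ ≠ 0 (linear relationship exists)

Test statistic: t = β̂₁ / SE(β̂₁) = 1.0254 / 0.2247 = 4.5634

p = 0.0001: how often a slope estimate this far from 0 (in SE units) would arise by chance if β₁ were truly 0.

Decision rule: reject H₀ if p-value < α.
p-value = 0.0001 < α = 0.05 → reject H₀.

Conclusion: the linear association between x and y is significant at the 5% level.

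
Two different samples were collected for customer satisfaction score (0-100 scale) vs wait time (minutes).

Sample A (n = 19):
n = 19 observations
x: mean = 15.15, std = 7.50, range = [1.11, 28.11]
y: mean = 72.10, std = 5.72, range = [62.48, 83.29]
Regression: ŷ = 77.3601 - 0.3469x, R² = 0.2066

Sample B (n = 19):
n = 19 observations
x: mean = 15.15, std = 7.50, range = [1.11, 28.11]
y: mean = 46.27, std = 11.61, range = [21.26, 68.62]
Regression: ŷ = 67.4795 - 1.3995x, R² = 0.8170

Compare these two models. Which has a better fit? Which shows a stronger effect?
Model B has the better fit (R² = 0.8170 vs 0.2066). Model B shows the stronger effect (|β₁| = 1.3995 vs 0.3469).

Model Comparison:

Goodness of fit (R²):
- Model A: R² = 0.2066 → 20.66% of variance in satisfaction score explained
- Model B: R² = 0.8170 → 81.70% of variance in satisfaction score explained
- 0.8170 > 0.2066 → Model B has the better fit

Effect size (slope magnitude):
- Model A: β₁ = -0.3469 → predicted satisfaction score falls 0.3469 points per additional minute of wait time
- Model B: β₁ = -1.3995 → predicted satisfaction score falls 1.3995 points per additional minute of wait time
- |-0.3469| < |-1.3995| → Model B shows the stronger marginal effect

Note: R² measures how tightly points cluster around the line; β₁ measures how steep the line is — they answer different questions.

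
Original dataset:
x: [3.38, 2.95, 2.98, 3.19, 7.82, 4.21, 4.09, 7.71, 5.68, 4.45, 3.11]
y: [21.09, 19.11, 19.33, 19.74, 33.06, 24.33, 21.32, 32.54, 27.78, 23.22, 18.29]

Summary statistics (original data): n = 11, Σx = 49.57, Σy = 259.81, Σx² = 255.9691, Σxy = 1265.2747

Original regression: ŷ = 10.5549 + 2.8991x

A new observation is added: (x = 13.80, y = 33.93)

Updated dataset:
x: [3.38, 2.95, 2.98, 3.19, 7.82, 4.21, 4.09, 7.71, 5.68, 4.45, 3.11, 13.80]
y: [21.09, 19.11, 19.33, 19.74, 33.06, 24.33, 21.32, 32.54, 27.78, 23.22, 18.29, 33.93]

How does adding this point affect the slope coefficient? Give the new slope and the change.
Adding the point moves β₁ from 2.8991 to 1.6313, i.e. it decreases by 1.2678 (-43.7%).

x = 13.80 lies well outside the original x-range [2.95, 7.82] (x̄ ≈ 4.51), so this observation has high leverage and can move the slope substantially.

Step 1: Update the sums with the new point (n goes from 11 to 12)
Σx  = 49.57 + 13.80 = 63.37
Σy  = 259.81 + 33.93 = 293.74
Σx² = 255.9691 + 13.80² = 255.9691 + 190.4400 = 446.4091
Σxy = 1265.2747 + 13.80×33.93 = 1265.2747 + 468.2340 = 1733.5087

Step 2: Recompute the slope with b₁ = (nΣxy − ΣxΣy) / (nΣx² − (Σx)²)
Numerator   = 12×1733.5087 − 63.37×293.74 = 20802.1044 − 18614.3038 = 2187.8006
Denominator = 12×446.4091 − 63.37² = 5356.9092 − 4015.7569 = 1341.1523
b₁(new) = 2187.8006 / 1341.1523 = 1.6313

(Same formula on the original sums: (11×1265.2747 − 49.57×259.81) / (11×255.9691 − 49.57²) = 1039.2400 / 358.4752 = 2.8991, matching the given fit.)

Step 3: Change in slope
Δβ₁ = 1.6313 − 2.8991 = -1.2678
Relative change = -1.2678 / 2.8991 × 100% = -43.7%
→ the slope decreases when the point is added.

A high-leverage point only changes the slope if it is off the original line; here y = 33.93 is below the original trend, so the slope decreases.
In practice: refit with and without it and report both if conclusions differ; investigate whether it comes from the same population as the rest of the sample.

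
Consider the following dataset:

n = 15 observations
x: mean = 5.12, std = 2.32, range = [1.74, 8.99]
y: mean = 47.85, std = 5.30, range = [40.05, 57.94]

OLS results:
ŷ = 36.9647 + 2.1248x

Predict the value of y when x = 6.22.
ŷ = 50.1810

x = 6.22 lies inside the observed range [1.74, 8.99], so the fitted equation applies directly:

ŷ = 36.9647 + 2.1248 × 6.22
ŷ = 36.9647 + 13.2163
ŷ = 50.1810

This is a point prediction; actual observations scatter around it by roughly the residual standard deviation.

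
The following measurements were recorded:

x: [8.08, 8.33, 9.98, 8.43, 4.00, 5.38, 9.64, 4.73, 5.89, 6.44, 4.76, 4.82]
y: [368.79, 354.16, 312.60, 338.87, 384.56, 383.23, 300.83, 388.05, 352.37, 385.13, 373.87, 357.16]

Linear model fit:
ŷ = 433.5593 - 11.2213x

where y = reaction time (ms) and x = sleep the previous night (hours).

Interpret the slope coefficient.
For each additional hour of sleep, predicted reaction time decreases by approximately 11.2213 ms.

The slope β₁ = -11.2213 gives the rate at which the fitted reaction time changes with sleep.

Interpretation:
- Sleep up by 1 hour → predicted reaction time decreases by 11.2213 ms
- This is a linear approximation: the same per-unit change is assumed across the whole observed x range
- The slope describes association in these data, not necessarily a causal effect

The intercept β₀ = 433.5593 is the predicted reaction time when sleep = 0; since the smallest observed x is 4.00, this is an extrapolation and mainly anchors the line.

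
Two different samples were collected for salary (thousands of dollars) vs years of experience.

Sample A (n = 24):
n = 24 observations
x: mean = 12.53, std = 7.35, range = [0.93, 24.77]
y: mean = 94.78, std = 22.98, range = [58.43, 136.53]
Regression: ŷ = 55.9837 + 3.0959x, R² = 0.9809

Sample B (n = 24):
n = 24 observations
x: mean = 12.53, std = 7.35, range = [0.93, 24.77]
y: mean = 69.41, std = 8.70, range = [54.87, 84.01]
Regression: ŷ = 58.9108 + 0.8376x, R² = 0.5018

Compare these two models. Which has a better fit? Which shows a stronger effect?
Model A has the better fit (R² = 0.9809 vs 0.5018). Model A shows the stronger effect (|β₁| = 3.0959 vs 0.8376).

Model Comparison:

Which explains more variance? (R²)
- Model A: R² = 0.9809 → 98.09% of variance in salary explained
- Model B: R² = 0.5018 → 50.18% of variance in salary explained
- 0.9809 > 0.5018 → Model A has the better fit

Effect size (slope magnitude):
- Model A: β₁ = 3.0959 → predicted salary rises 3.0959 thousand dollars per additional year of experience
- Model B: β₁ = 0.8376 → predicted salary rises 0.8376 thousand dollars per additional year of experience
- |3.0959| > |0.8376| → Model A shows the stronger marginal effect

Notes:
- A steeper slope doesn't make a better model if the scatter around the line is large.
- R² measures how tightly points cluster around the line; β₁ measures how steep the line is — they answer different questions.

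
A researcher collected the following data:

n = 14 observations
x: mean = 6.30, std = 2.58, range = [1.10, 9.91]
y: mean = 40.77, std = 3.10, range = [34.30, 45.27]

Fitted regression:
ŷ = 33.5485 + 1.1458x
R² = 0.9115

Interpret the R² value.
About 91.15% of the variability in y is accounted for by the regression on x (R² = 0.9115) — a strong linear fit.

R² = 1 − SS_res/SS_tot compares the residual scatter to the total scatter of y about its mean.

Here R² = 0.9115:
- Explained: 91.15% of the variation in y
- Unexplained (residual): 100% − 91.15% = 8.85%
- Rule of thumb (below 0.3 weak; 0.3 to below 0.7 moderate; 0.7 and above strong) → strong

Equivalently, for simple linear regression R² = r², so |r| = √0.9115 ≈ 0.9547.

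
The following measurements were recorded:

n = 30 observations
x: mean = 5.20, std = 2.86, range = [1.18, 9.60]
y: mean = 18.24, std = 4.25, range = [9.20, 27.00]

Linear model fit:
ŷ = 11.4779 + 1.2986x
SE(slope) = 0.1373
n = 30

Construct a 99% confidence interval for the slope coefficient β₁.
The 99% CI for β₁ is (0.9192, 1.6780)

Confidence interval for the slope:

The 99% CI for β₁ is: β̂₁ ± t*(α/2, n-2) × SE(β̂₁)

Step 1: Find critical t-value
- Confidence level = 0.99
- Degrees of freedom = n - 2 = 30 - 2 = 28
- t*(α/2, 28) = 2.7633

Step 2: Calculate margin of error
Margin = 2.7633 × 0.1373 = 0.3794

Step 3: Construct interval
CI = 1.2986 ± 0.3794
CI = (0.9192, 1.6780)

Interpretation: each one-unit increase in x is associated with a change in mean y of between 0.9192 and 1.6780, with 99% confidence.
The interval does not include 0, suggesting a significant linear relationship.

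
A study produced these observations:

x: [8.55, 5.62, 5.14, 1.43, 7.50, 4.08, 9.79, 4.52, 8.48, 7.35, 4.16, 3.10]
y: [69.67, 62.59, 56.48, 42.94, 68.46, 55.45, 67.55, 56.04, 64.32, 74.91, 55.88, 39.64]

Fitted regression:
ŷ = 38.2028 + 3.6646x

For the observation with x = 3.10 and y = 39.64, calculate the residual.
Residual = -9.9231

The residual is the difference between the actual value and the predicted value:

Residual = y - ŷ

Step 1: Calculate predicted value
ŷ = 38.2028 + 3.6646 × 3.10
ŷ = 49.5631

Step 2: Calculate residual
Residual = 39.64 - 49.5631
Residual = -9.9231

Sign check: y < ŷ, so the point is below the line and the fit overestimates here.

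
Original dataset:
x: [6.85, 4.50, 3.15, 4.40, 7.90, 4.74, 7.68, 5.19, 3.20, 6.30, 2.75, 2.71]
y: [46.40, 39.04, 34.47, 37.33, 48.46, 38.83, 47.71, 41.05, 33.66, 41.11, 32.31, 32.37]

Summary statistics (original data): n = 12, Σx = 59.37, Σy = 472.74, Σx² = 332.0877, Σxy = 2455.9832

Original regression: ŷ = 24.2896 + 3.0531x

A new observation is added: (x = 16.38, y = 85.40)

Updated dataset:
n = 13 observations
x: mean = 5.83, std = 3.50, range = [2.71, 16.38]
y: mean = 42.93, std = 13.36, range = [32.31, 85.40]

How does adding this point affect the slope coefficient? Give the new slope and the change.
The slope changes from 3.0531 to 3.7899 (change of +0.7368, or +24.1%).

The new point has HIGH LEVERAGE: x = 16.38 is far from the original mean x̄ = 59.37/12 ≈ 4.95 (original range [2.71, 7.90]).

Step 1: Update the sums with the new point (n goes from 12 to 13)
Σx  = 59.37 + 16.38 = 75.75
Σy  = 472.74 + 85.40 = 558.14
Σx² = 332.0877 + 16.38² = 332.0877 + 268.3044 = 600.3921
Σxy = 2455.9832 + 16.38×85.40 = 2455.9832 + 1398.8520 = 3854.8352

Step 2: Recompute the slope with b₁ = (nΣxy − ΣxΣy) / (nΣx² − (Σx)²)
Numerator   = 13×3854.8352 − 75.75×558.14 = 50112.8576 − 42279.1050 = 7833.7526
Denominator = 13×600.3921 − 75.75² = 7805.0973 − 5738.0625 = 2067.0348
b₁(new) = 7833.7526 / 2067.0348 = 3.7899

(Same formula on the original sums: (12×2455.9832 − 59.37×472.74) / (12×332.0877 − 59.37²) = 1405.2246 / 460.2555 = 3.0531, matching the given fit.)

Step 3: Change in slope
Δβ₁ = 3.7899 − 3.0531 = +0.7368
Relative change = +0.7368 / 3.0531 × 100% = +24.1%
→ the slope increases when the point is added.

Because the point sits above the extension of the original line at a high-leverage x, it tilts the fit up.
In practice: investigate whether it comes from the same population as the rest of the sample.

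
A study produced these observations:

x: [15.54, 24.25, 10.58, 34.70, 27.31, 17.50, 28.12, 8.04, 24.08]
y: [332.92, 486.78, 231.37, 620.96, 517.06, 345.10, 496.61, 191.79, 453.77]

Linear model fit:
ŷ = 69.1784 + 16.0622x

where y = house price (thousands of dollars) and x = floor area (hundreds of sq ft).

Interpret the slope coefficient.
For each additional hundred sq ft of floor area, predicted house price increases by approximately 16.0622 thousand dollars.

The slope coefficient β₁ = 16.0622 represents the marginal effect of floor area on house price.

Interpretation:
- Floor area up by 1 hundred sq ft → predicted house price increases by 16.0622 thousand dollars
- The effect is assumed constant over the observed range of x (linearity)
- The slope describes association in these data, not necessarily a causal effect

The intercept β₀ = 69.1784 is the predicted house price when floor area = 0; since the smallest observed x is 8.04, this is an extrapolation and mainly anchors the line.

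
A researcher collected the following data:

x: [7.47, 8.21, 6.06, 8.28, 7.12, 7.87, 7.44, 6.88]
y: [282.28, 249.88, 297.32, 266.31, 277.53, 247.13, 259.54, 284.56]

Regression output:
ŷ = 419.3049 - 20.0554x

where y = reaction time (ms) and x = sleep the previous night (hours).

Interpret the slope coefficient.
An increase of one hour in sleep is associated with a 20.0554 ms decrease in predicted reaction time.

The slope coefficient β₁ = -20.0554 represents the marginal effect of sleep on reaction time.

Interpretation:
- Sleep up by 1 hour → predicted reaction time decreases by 20.0554 ms
- This is a linear approximation: the same per-unit change is assumed across the whole observed x range

The intercept β₀ = 419.3049 is the predicted reaction time when sleep = 0; since the smallest observed x is 6.06, this is an extrapolation and mainly anchors the line.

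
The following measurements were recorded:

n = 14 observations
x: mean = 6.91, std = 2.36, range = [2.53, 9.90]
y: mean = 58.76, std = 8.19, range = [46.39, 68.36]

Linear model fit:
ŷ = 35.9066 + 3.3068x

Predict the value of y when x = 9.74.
ŷ = 68.1148

Plug x = 9.74 into the fitted line:

ŷ = 35.9066 + 3.3068 × 9.74
ŷ = 35.9066 + 32.2082
ŷ = 68.1148

This is the fitted mean response at that x — an individual observation would come with a wider prediction interval.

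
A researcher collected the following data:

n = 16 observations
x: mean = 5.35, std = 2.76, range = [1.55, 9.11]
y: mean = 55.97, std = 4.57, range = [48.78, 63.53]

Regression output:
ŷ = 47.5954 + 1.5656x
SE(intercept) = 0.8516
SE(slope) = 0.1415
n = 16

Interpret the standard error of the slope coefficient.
The slope 1.5656 is pinned down to within about ±0.1415 (one SE) by these data — relative uncertainty 9.0%, i.e. precise.

SE(β̂₁) = s / √Sxx, where s is the residual standard deviation and Sxx = Σ(x − x̄)². It is the yardstick for how far β̂₁ = 1.5656 could plausibly be from the true slope.

Relative precision:
- SE / |β̂₁| = 0.1415 / 1.5656 = 9.0%
- Rule of thumb (under 20%: precise; 20% to under 50%: moderately precise; 50% or more: imprecise) → precise

Rough 95% range (±2 SE): 1.5656 ± 0.2830 → (1.2826, 1.8486).

What drives SE(β̂₁): larger n (here n = 16) → smaller SE; wider spread of x values → smaller SE.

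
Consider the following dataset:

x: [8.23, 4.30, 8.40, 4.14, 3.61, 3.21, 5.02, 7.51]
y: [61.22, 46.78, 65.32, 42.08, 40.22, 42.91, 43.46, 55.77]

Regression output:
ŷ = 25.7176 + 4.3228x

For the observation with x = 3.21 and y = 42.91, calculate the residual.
Residual = 3.3162

The residual is the difference between the actual value and the predicted value:

Residual = y - ŷ

Step 1: Calculate predicted value
ŷ = 25.7176 + 4.3228 × 3.21
ŷ = 39.5938

Step 2: Calculate residual
Residual = 42.91 - 39.5938
Residual = 3.3162

Sign check: y > ŷ, so the point is above the line and the fit underestimates here.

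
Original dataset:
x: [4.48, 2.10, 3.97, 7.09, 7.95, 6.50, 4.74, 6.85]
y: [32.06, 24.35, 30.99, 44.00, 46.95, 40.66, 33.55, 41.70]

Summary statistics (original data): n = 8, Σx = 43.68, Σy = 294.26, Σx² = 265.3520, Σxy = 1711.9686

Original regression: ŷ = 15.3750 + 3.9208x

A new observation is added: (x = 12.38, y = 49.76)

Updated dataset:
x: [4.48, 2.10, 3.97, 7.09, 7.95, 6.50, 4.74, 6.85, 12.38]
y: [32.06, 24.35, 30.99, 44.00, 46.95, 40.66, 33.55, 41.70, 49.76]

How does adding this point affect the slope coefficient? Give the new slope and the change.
The slope changes from 3.9208 to 2.6667 (change of -1.2541, or -32.0%).

x = 12.38 lies well outside the original x-range [2.10, 7.95] (x̄ ≈ 5.46), so this observation has high leverage and can move the slope substantially.

Step 1: Update the sums with the new point (n goes from 8 to 9)
Σx  = 43.68 + 12.38 = 56.06
Σy  = 294.26 + 49.76 = 344.02
Σx² = 265.3520 + 12.38² = 265.3520 + 153.2644 = 418.6164
Σxy = 1711.9686 + 12.38×49.76 = 1711.9686 + 616.0288 = 2327.9974

Step 2: Recompute the slope with b₁ = (nΣxy − ΣxΣy) / (nΣx² − (Σx)²)
Numerator   = 9×2327.9974 − 56.06×344.02 = 20951.9766 − 19285.7612 = 1666.2154
Denominator = 9×418.6164 − 56.06² = 3767.5476 − 3142.7236 = 624.8240
b₁(new) = 1666.2154 / 624.8240 = 2.6667

(Same formula on the original sums: (8×1711.9686 − 43.68×294.26) / (8×265.3520 − 43.68²) = 842.4720 / 214.8736 = 3.9208, matching the given fit.)

Step 3: Change in slope
Δβ₁ = 2.6667 − 3.9208 = -1.2541
Relative change = -1.2541 / 3.9208 × 100% = -32.0%
→ the slope decreases when the point is added.

Because the point sits below the extension of the original line at a high-leverage x, it tilts the fit down.
In practice: refit with and without it and report both if conclusions differ; examine leverage (hᵢ) and Cook's distance rather than deleting it automatically.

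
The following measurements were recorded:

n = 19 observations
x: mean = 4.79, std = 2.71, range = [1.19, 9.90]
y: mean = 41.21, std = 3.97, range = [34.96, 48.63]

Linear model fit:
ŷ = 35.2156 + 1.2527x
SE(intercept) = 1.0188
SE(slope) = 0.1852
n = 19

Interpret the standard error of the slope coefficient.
SE(slope) = 0.1852 measures the uncertainty in the estimated slope. The coefficient is estimated precisely (SE/|β̂₁| = 14.8%).

SE(β̂₁) = 0.1852 says: if we drew many samples of n = 19 from the same population and refit each time, the fitted slopes would scatter with a standard deviation of roughly 0.1852 around the true β₁.

Relative precision:
- SE / |β̂₁| = 0.1852 / 1.2527 = 14.8%
- Rule of thumb (under 20%: precise; 20% to under 50%: moderately precise; 50% or more: imprecise) → precise

Link to the t-test: t = β̂₁ / SE(β̂₁) = 1.2527 / 0.1852 = 6.7640, the statistic for H₀: β₁ = 0.

What drives SE(β̂₁): wider spread of x values → smaller SE; more residual scatter → larger SE; larger n (here n = 19) → smaller SE.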